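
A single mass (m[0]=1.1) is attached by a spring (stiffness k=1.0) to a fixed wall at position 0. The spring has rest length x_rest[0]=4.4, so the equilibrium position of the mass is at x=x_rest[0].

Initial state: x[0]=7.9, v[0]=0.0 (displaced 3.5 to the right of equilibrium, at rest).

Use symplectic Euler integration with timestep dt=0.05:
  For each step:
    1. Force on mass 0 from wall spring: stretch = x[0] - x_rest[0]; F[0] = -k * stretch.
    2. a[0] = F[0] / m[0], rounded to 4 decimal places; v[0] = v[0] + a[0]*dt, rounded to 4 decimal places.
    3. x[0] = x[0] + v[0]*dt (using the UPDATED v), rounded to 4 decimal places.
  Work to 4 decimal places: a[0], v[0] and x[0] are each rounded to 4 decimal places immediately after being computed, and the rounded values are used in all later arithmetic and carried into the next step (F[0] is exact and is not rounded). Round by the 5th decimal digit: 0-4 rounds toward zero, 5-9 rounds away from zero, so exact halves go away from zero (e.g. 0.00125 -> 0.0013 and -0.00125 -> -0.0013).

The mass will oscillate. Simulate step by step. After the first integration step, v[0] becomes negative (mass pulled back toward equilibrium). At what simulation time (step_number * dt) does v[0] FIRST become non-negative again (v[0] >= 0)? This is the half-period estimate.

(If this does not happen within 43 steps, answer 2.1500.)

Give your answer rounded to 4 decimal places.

Step 0: x=[7.9000] v=[0.0000]
Step 1: x=[7.8920] v=[-0.1591]
Step 2: x=[7.8761] v=[-0.3178]
Step 3: x=[7.8523] v=[-0.4758]
Step 4: x=[7.8207] v=[-0.6327]
Step 5: x=[7.7813] v=[-0.7882]
Step 6: x=[7.7342] v=[-0.9419]
Step 7: x=[7.6795] v=[-1.0935]
Step 8: x=[7.6174] v=[-1.2426]
Step 9: x=[7.5480] v=[-1.3888]
Step 10: x=[7.4714] v=[-1.5319]
Step 11: x=[7.3878] v=[-1.6715]
Step 12: x=[7.2974] v=[-1.8073]
Step 13: x=[7.2005] v=[-1.9390]
Step 14: x=[7.0972] v=[-2.0663]
Step 15: x=[6.9878] v=[-2.1889]
Step 16: x=[6.8725] v=[-2.3065]
Step 17: x=[6.7516] v=[-2.4189]
Step 18: x=[6.6253] v=[-2.5258]
Step 19: x=[6.4940] v=[-2.6270]
Step 20: x=[6.3579] v=[-2.7222]
Step 21: x=[6.2173] v=[-2.8112]
Step 22: x=[6.0726] v=[-2.8938]
Step 23: x=[5.9241] v=[-2.9698]
Step 24: x=[5.7721] v=[-3.0391]
Step 25: x=[5.6170] v=[-3.1015]
Step 26: x=[5.4592] v=[-3.1568]
Step 27: x=[5.2990] v=[-3.2049]
Step 28: x=[5.1367] v=[-3.2458]
Step 29: x=[4.9727] v=[-3.2793]
Step 30: x=[4.8074] v=[-3.3053]
Step 31: x=[4.6412] v=[-3.3238]
Step 32: x=[4.4745] v=[-3.3348]
Step 33: x=[4.3076] v=[-3.3382]
Step 34: x=[4.1409] v=[-3.3340]
Step 35: x=[3.9748] v=[-3.3222]
Step 36: x=[3.8097] v=[-3.3029]
Step 37: x=[3.6459] v=[-3.2761]
Step 38: x=[3.4838] v=[-3.2418]
Step 39: x=[3.3238] v=[-3.2002]
Step 40: x=[3.1662] v=[-3.1513]
Step 41: x=[3.0114] v=[-3.0952]
Step 42: x=[2.8598] v=[-3.0321]
Step 43: x=[2.7117] v=[-2.9621]
v[0] did not become non-negative within 43 steps; using fallback time=2.1500

Answer: 2.1500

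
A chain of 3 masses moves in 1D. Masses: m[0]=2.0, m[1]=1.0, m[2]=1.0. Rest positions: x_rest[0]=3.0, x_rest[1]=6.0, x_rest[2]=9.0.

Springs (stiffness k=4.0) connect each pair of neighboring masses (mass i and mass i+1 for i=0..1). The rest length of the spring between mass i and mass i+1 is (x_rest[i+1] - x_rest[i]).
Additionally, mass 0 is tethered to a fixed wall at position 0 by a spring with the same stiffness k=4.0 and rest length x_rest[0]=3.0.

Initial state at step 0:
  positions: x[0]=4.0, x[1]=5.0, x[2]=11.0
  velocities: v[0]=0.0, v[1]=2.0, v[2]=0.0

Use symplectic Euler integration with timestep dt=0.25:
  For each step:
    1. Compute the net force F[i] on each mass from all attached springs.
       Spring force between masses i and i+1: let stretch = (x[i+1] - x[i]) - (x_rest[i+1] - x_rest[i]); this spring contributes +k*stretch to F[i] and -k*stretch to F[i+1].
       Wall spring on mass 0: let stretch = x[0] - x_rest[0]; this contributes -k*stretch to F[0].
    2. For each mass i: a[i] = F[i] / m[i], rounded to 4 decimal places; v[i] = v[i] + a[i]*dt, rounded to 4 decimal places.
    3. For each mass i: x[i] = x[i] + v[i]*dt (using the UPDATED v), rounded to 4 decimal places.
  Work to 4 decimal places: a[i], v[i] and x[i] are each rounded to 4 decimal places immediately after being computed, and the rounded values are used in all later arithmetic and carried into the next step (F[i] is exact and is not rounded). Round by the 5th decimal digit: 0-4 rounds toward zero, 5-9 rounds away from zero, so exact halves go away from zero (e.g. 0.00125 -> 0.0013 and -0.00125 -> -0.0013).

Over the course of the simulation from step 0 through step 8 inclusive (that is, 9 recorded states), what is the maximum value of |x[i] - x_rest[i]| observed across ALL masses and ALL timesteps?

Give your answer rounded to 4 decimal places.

Step 0: x=[4.0000 5.0000 11.0000] v=[0.0000 2.0000 0.0000]
Step 1: x=[3.6250 6.7500 10.2500] v=[-1.5000 7.0000 -3.0000]
Step 2: x=[3.1875 8.5938 9.3750] v=[-1.7500 7.3750 -3.5000]
Step 3: x=[3.0274 9.2813 9.0547] v=[-0.6406 2.7499 -1.2812]
Step 4: x=[3.2706 8.3487 9.5411] v=[0.9727 -3.7306 1.9454]
Step 5: x=[3.7397 6.4446 10.4794] v=[1.8765 -7.6163 3.7530]
Step 6: x=[4.0795 4.8730 11.1590] v=[1.3591 -6.2864 2.7182]
Step 7: x=[4.0085 4.6745 11.0171] v=[-0.2839 -0.7939 -0.5678]
Step 8: x=[3.5197 5.8952 10.0395] v=[-1.9552 4.8827 -3.9104]
Max displacement = 3.2813

Answer: 3.2813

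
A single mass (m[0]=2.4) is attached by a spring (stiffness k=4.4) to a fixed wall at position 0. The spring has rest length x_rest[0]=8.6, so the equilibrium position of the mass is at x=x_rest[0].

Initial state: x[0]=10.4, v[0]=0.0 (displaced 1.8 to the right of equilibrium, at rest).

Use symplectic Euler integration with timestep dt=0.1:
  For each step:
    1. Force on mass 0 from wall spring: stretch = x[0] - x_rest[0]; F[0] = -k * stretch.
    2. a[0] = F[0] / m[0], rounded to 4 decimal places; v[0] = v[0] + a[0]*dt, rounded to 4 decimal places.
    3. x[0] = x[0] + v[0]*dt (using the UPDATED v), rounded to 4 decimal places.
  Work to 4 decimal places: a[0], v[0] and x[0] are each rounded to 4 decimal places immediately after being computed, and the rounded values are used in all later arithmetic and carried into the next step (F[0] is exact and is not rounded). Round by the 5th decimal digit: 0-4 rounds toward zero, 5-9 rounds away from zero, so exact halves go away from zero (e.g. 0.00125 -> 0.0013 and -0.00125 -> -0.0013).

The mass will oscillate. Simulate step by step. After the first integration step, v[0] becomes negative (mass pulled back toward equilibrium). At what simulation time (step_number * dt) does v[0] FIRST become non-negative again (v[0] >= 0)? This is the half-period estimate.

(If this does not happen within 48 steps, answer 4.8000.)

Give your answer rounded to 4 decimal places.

Answer: 2.4000

Derivation:
Step 0: x=[10.4000] v=[0.0000]
Step 1: x=[10.3670] v=[-0.3300]
Step 2: x=[10.3016] v=[-0.6540]
Step 3: x=[10.2050] v=[-0.9660]
Step 4: x=[10.0790] v=[-1.2603]
Step 5: x=[9.9259] v=[-1.5315]
Step 6: x=[9.7484] v=[-1.7746]
Step 7: x=[9.5499] v=[-1.9851]
Step 8: x=[9.3340] v=[-2.1593]
Step 9: x=[9.1046] v=[-2.2939]
Step 10: x=[8.8660] v=[-2.3864]
Step 11: x=[8.6225] v=[-2.4352]
Step 12: x=[8.3786] v=[-2.4393]
Step 13: x=[8.1387] v=[-2.3987]
Step 14: x=[7.9073] v=[-2.3141]
Step 15: x=[7.6886] v=[-2.1871]
Step 16: x=[7.4866] v=[-2.0200]
Step 17: x=[7.3050] v=[-1.8159]
Step 18: x=[7.1472] v=[-1.5785]
Step 19: x=[7.0160] v=[-1.3122]
Step 20: x=[6.9138] v=[-1.0218]
Step 21: x=[6.8425] v=[-0.7127]
Step 22: x=[6.8035] v=[-0.3905]
Step 23: x=[6.7974] v=[-0.0611]
Step 24: x=[6.8243] v=[0.2694]
First v>=0 after going negative at step 24, time=2.4000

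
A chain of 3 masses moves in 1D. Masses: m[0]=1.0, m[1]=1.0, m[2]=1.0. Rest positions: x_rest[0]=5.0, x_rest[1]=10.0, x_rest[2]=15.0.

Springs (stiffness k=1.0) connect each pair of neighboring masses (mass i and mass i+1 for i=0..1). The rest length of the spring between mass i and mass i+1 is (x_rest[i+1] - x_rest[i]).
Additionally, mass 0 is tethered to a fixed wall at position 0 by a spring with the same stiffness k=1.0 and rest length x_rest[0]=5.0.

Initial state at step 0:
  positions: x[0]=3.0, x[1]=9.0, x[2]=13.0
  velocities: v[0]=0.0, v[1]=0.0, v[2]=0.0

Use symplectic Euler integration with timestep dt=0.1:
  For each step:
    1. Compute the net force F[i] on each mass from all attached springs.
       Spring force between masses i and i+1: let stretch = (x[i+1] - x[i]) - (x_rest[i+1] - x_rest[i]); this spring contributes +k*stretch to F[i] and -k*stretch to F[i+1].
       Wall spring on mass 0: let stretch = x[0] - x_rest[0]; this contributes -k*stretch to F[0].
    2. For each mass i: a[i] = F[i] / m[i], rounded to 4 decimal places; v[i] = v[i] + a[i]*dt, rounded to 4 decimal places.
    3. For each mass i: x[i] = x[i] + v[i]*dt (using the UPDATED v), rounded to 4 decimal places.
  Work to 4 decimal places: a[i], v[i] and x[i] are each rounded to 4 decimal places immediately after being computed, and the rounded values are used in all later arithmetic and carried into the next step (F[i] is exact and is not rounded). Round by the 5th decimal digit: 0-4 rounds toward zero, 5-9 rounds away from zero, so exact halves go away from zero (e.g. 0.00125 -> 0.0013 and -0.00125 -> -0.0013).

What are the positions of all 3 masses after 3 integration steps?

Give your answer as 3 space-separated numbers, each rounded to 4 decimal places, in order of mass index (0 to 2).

Step 0: x=[3.0000 9.0000 13.0000] v=[0.0000 0.0000 0.0000]
Step 1: x=[3.0300 8.9800 13.0100] v=[0.3000 -0.2000 0.1000]
Step 2: x=[3.0892 8.9408 13.0297] v=[0.5920 -0.3920 0.1970]
Step 3: x=[3.1760 8.8840 13.0585] v=[0.8682 -0.5683 0.2881]

Answer: 3.1760 8.8840 13.0585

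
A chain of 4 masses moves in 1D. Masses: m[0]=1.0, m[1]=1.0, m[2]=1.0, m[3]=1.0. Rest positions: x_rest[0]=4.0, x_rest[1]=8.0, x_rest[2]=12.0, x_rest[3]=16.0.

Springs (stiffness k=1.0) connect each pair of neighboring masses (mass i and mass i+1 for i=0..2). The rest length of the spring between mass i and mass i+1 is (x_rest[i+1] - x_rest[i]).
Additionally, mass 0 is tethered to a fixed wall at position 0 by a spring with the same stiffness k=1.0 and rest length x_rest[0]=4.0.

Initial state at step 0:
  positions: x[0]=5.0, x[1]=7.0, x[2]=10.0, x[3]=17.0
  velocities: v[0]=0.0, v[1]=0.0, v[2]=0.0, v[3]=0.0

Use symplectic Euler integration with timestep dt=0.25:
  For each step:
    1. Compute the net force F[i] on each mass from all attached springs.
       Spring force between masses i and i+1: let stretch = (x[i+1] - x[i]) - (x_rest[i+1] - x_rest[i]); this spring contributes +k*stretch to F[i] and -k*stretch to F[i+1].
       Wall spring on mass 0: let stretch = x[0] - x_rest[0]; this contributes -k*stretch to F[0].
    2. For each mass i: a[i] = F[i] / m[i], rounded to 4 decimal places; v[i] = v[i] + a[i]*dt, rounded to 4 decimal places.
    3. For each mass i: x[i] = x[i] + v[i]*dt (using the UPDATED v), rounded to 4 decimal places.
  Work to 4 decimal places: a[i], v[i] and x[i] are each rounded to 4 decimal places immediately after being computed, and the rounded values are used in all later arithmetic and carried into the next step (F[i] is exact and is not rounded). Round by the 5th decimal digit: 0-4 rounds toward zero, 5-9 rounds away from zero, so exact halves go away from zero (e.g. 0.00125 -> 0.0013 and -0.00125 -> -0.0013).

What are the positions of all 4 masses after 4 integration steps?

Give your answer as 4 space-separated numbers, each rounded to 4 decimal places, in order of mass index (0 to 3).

Answer: 3.5100 7.5650 11.9575 15.5068

Derivation:
Step 0: x=[5.0000 7.0000 10.0000 17.0000] v=[0.0000 0.0000 0.0000 0.0000]
Step 1: x=[4.8125 7.0625 10.2500 16.8125] v=[-0.7500 0.2500 1.0000 -0.7500]
Step 2: x=[4.4649 7.1836 10.7110 16.4649] v=[-1.3906 0.4844 1.8438 -1.3906]
Step 3: x=[4.0081 7.3553 11.3111 16.0076] v=[-1.8272 0.6866 2.4004 -1.8291]
Step 4: x=[3.5100 7.5650 11.9575 15.5068] v=[-1.9924 0.8388 2.5856 -2.0032]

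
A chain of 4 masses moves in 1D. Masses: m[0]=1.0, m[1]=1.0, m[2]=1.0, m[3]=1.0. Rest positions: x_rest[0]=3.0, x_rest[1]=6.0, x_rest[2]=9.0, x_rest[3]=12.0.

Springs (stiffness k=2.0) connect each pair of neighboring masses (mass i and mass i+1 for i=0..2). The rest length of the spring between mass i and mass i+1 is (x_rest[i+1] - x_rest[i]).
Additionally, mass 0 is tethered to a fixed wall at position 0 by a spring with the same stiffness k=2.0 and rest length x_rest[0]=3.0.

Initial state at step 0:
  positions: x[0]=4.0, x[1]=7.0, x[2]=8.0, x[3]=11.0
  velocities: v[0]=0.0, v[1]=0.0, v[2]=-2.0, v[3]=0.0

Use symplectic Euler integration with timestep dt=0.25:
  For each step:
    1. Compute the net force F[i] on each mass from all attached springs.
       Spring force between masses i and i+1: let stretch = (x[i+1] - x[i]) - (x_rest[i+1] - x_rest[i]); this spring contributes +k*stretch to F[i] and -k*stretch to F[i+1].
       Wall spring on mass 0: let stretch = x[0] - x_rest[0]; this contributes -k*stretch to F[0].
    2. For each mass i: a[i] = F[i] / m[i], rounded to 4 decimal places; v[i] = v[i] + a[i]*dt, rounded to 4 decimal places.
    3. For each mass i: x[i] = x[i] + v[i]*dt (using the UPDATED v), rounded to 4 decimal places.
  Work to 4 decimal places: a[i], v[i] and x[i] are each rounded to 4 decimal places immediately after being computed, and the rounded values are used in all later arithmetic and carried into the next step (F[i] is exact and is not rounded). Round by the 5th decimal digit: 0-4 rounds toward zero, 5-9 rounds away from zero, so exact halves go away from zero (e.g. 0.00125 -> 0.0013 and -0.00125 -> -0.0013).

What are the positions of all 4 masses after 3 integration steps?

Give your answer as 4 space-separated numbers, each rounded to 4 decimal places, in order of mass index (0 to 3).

Answer: 3.2520 5.6406 8.0215 10.9141

Derivation:
Step 0: x=[4.0000 7.0000 8.0000 11.0000] v=[0.0000 0.0000 -2.0000 0.0000]
Step 1: x=[3.8750 6.7500 7.7500 11.0000] v=[-0.5000 -1.0000 -1.0000 0.0000]
Step 2: x=[3.6250 6.2656 7.7813 10.9688] v=[-1.0000 -1.9375 0.1250 -0.1250]
Step 3: x=[3.2520 5.6406 8.0215 10.9141] v=[-1.4922 -2.5000 0.9609 -0.2188]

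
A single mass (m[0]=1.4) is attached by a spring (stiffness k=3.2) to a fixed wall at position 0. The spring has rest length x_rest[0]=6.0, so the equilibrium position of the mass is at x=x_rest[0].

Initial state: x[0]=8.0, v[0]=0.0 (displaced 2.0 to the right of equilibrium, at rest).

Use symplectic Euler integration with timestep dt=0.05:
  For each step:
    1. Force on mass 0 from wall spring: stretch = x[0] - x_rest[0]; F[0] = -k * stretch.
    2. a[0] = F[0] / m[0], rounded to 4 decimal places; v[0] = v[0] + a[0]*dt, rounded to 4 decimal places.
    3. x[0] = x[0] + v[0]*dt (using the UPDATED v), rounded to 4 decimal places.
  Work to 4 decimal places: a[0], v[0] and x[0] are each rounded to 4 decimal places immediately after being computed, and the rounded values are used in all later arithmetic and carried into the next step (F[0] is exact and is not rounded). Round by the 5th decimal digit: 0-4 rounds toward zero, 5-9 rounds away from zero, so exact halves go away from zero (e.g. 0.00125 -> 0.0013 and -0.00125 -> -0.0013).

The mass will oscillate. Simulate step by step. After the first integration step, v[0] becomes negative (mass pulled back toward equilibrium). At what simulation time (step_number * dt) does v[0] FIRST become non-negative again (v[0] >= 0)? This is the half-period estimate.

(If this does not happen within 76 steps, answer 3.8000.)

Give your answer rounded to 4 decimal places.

Step 0: x=[8.0000] v=[0.0000]
Step 1: x=[7.9886] v=[-0.2286]
Step 2: x=[7.9658] v=[-0.4559]
Step 3: x=[7.9318] v=[-0.6806]
Step 4: x=[7.8867] v=[-0.9014]
Step 5: x=[7.8309] v=[-1.1170]
Step 6: x=[7.7646] v=[-1.3262]
Step 7: x=[7.6882] v=[-1.5279]
Step 8: x=[7.6022] v=[-1.7208]
Step 9: x=[7.5070] v=[-1.9039]
Step 10: x=[7.4032] v=[-2.0761]
Step 11: x=[7.2914] v=[-2.2365]
Step 12: x=[7.1722] v=[-2.3841]
Step 13: x=[7.0463] v=[-2.5181]
Step 14: x=[6.9144] v=[-2.6377]
Step 15: x=[6.7773] v=[-2.7422]
Step 16: x=[6.6358] v=[-2.8310]
Step 17: x=[6.4906] v=[-2.9037]
Step 18: x=[6.3426] v=[-2.9598]
Step 19: x=[6.1927] v=[-2.9990]
Step 20: x=[6.0417] v=[-3.0210]
Step 21: x=[5.8904] v=[-3.0258]
Step 22: x=[5.7397] v=[-3.0133]
Step 23: x=[5.5905] v=[-2.9836]
Step 24: x=[5.4437] v=[-2.9368]
Step 25: x=[5.3000] v=[-2.8732]
Step 26: x=[5.1603] v=[-2.7932]
Step 27: x=[5.0254] v=[-2.6972]
Step 28: x=[4.8961] v=[-2.5858]
Step 29: x=[4.7731] v=[-2.4596]
Step 30: x=[4.6571] v=[-2.3194]
Step 31: x=[4.5488] v=[-2.1659]
Step 32: x=[4.4488] v=[-2.0001]
Step 33: x=[4.3577] v=[-1.8228]
Step 34: x=[4.2759] v=[-1.6351]
Step 35: x=[4.2040] v=[-1.4381]
Step 36: x=[4.1424] v=[-1.2328]
Step 37: x=[4.0914] v=[-1.0205]
Step 38: x=[4.0513] v=[-0.8024]
Step 39: x=[4.0223] v=[-0.5797]
Step 40: x=[4.0046] v=[-0.3537]
Step 41: x=[3.9983] v=[-0.1257]
Step 42: x=[4.0035] v=[0.1031]
First v>=0 after going negative at step 42, time=2.1000

Answer: 2.1000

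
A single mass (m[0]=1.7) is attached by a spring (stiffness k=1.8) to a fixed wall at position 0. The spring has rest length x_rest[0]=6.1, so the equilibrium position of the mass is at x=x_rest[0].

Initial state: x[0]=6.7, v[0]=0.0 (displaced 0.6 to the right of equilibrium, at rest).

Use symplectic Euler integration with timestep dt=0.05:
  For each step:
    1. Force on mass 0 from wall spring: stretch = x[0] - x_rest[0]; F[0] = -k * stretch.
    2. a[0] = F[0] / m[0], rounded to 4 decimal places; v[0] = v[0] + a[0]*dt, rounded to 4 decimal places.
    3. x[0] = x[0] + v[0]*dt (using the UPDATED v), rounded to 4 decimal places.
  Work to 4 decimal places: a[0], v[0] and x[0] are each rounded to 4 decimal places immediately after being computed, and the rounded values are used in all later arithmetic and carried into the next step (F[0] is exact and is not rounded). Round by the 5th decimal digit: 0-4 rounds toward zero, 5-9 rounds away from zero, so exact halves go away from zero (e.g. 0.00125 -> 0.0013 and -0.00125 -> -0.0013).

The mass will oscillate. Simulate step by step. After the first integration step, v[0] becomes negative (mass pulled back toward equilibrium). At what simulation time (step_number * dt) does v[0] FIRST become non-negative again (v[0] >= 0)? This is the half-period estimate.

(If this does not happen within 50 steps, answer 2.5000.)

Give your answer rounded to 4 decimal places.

Step 0: x=[6.7000] v=[0.0000]
Step 1: x=[6.6984] v=[-0.0318]
Step 2: x=[6.6952] v=[-0.0635]
Step 3: x=[6.6905] v=[-0.0950]
Step 4: x=[6.6842] v=[-0.1263]
Step 5: x=[6.6763] v=[-0.1572]
Step 6: x=[6.6669] v=[-0.1877]
Step 7: x=[6.6560] v=[-0.2177]
Step 8: x=[6.6436] v=[-0.2471]
Step 9: x=[6.6298] v=[-0.2759]
Step 10: x=[6.6146] v=[-0.3040]
Step 11: x=[6.5980] v=[-0.3312]
Step 12: x=[6.5801] v=[-0.3576]
Step 13: x=[6.5610] v=[-0.3830]
Step 14: x=[6.5406] v=[-0.4074]
Step 15: x=[6.5191] v=[-0.4307]
Step 16: x=[6.4965] v=[-0.4529]
Step 17: x=[6.4728] v=[-0.4739]
Step 18: x=[6.4481] v=[-0.4936]
Step 19: x=[6.4225] v=[-0.5120]
Step 20: x=[6.3960] v=[-0.5291]
Step 21: x=[6.3688] v=[-0.5448]
Step 22: x=[6.3409] v=[-0.5590]
Step 23: x=[6.3123] v=[-0.5718]
Step 24: x=[6.2832] v=[-0.5830]
Step 25: x=[6.2536] v=[-0.5927]
Step 26: x=[6.2236] v=[-0.6008]
Step 27: x=[6.1932] v=[-0.6073]
Step 28: x=[6.1626] v=[-0.6122]
Step 29: x=[6.1318] v=[-0.6155]
Step 30: x=[6.1009] v=[-0.6172]
Step 31: x=[6.0700] v=[-0.6173]
Step 32: x=[6.0392] v=[-0.6157]
Step 33: x=[6.0086] v=[-0.6125]
Step 34: x=[5.9782] v=[-0.6077]
Step 35: x=[5.9481] v=[-0.6013]
Step 36: x=[5.9184] v=[-0.5933]
Step 37: x=[5.8892] v=[-0.5837]
Step 38: x=[5.8606] v=[-0.5725]
Step 39: x=[5.8326] v=[-0.5598]
Step 40: x=[5.8053] v=[-0.5456]
Step 41: x=[5.7788] v=[-0.5300]
Step 42: x=[5.7532] v=[-0.5130]
Step 43: x=[5.7285] v=[-0.4946]
Step 44: x=[5.7048] v=[-0.4749]
Step 45: x=[5.6821] v=[-0.4540]
Step 46: x=[5.6605] v=[-0.4319]
Step 47: x=[5.6401] v=[-0.4086]
Step 48: x=[5.6209] v=[-0.3843]
Step 49: x=[5.6030] v=[-0.3589]
Step 50: x=[5.5864] v=[-0.3326]
v[0] did not become non-negative within 50 steps; using fallback time=2.5000

Answer: 2.5000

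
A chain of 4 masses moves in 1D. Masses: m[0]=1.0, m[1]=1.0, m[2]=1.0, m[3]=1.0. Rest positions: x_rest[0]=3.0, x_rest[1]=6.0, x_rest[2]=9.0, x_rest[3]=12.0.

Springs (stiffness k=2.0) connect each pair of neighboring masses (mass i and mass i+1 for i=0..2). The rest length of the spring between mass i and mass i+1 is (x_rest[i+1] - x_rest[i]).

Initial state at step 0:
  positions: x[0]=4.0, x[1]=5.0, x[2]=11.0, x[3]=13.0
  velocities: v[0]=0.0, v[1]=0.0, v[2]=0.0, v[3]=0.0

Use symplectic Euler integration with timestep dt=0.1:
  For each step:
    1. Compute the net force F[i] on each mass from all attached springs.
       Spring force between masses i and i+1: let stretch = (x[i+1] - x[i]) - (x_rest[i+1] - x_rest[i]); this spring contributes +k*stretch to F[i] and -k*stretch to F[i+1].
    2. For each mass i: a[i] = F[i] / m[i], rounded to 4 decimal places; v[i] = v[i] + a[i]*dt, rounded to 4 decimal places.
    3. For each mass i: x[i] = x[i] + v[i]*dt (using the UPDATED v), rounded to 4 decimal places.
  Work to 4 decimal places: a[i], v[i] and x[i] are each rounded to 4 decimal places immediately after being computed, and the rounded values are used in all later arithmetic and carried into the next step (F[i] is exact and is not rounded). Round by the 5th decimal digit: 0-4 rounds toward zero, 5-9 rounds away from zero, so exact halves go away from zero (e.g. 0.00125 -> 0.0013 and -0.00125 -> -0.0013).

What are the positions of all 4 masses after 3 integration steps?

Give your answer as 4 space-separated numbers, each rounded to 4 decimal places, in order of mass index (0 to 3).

Step 0: x=[4.0000 5.0000 11.0000 13.0000] v=[0.0000 0.0000 0.0000 0.0000]
Step 1: x=[3.9600 5.1000 10.9200 13.0200] v=[-0.4000 1.0000 -0.8000 0.2000]
Step 2: x=[3.8828 5.2936 10.7656 13.0580] v=[-0.7720 1.9360 -1.5440 0.3800]
Step 3: x=[3.7738 5.5684 10.5476 13.1102] v=[-1.0898 2.7482 -2.1799 0.5215]

Answer: 3.7738 5.5684 10.5476 13.1102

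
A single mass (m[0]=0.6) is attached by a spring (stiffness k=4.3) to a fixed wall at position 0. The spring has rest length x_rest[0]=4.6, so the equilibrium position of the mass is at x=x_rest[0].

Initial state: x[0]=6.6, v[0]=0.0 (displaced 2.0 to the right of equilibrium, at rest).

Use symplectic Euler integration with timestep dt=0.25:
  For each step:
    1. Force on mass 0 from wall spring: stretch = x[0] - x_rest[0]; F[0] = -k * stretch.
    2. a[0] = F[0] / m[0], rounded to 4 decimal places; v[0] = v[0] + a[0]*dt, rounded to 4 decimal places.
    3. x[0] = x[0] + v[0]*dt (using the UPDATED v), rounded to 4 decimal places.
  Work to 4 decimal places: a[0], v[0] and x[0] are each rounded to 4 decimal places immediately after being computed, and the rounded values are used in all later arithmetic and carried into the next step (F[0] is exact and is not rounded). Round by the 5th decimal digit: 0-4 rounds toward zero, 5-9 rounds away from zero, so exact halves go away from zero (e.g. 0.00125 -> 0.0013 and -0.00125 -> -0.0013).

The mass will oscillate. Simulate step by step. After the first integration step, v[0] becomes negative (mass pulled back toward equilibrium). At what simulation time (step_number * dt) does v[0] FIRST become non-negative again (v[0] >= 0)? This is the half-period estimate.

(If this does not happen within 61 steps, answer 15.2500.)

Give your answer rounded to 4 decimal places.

Answer: 1.2500

Derivation:
Step 0: x=[6.6000] v=[0.0000]
Step 1: x=[5.7042] v=[-3.5833]
Step 2: x=[4.3138] v=[-5.5617]
Step 3: x=[3.0516] v=[-5.0489]
Step 4: x=[2.4829] v=[-2.2747]
Step 5: x=[2.8625] v=[1.5185]
First v>=0 after going negative at step 5, time=1.2500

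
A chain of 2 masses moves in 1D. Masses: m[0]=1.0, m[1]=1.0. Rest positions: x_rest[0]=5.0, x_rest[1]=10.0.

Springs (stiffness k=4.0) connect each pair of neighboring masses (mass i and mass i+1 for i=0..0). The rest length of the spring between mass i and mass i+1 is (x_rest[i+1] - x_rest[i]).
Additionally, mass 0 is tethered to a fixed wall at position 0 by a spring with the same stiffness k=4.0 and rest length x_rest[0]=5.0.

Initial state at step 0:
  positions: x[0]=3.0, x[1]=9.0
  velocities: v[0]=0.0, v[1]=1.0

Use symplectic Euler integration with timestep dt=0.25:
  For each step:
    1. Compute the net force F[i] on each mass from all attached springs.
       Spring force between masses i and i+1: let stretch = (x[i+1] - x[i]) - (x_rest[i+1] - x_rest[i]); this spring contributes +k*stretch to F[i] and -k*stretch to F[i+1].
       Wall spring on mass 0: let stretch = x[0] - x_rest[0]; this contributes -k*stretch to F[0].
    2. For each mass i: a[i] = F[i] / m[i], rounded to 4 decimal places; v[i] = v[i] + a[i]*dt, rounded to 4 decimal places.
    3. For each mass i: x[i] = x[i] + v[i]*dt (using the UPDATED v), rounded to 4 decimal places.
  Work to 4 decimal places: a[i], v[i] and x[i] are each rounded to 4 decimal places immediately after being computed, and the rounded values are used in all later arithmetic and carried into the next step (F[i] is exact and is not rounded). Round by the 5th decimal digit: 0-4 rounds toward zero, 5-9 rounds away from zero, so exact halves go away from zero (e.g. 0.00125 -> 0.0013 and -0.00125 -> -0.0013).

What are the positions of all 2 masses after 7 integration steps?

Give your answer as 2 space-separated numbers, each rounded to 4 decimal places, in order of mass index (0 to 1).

Step 0: x=[3.0000 9.0000] v=[0.0000 1.0000]
Step 1: x=[3.7500 9.0000] v=[3.0000 0.0000]
Step 2: x=[4.8750 8.9375] v=[4.5000 -0.2500]
Step 3: x=[5.7969 9.1094] v=[3.6875 0.6875]
Step 4: x=[6.0977 9.7032] v=[1.2031 2.3750]
Step 5: x=[5.7754 10.6456] v=[-1.2891 3.7695]
Step 6: x=[5.2268 11.6204] v=[-2.1943 3.8993]
Step 7: x=[4.9699 12.2468] v=[-1.0275 2.5057]

Answer: 4.9699 12.2468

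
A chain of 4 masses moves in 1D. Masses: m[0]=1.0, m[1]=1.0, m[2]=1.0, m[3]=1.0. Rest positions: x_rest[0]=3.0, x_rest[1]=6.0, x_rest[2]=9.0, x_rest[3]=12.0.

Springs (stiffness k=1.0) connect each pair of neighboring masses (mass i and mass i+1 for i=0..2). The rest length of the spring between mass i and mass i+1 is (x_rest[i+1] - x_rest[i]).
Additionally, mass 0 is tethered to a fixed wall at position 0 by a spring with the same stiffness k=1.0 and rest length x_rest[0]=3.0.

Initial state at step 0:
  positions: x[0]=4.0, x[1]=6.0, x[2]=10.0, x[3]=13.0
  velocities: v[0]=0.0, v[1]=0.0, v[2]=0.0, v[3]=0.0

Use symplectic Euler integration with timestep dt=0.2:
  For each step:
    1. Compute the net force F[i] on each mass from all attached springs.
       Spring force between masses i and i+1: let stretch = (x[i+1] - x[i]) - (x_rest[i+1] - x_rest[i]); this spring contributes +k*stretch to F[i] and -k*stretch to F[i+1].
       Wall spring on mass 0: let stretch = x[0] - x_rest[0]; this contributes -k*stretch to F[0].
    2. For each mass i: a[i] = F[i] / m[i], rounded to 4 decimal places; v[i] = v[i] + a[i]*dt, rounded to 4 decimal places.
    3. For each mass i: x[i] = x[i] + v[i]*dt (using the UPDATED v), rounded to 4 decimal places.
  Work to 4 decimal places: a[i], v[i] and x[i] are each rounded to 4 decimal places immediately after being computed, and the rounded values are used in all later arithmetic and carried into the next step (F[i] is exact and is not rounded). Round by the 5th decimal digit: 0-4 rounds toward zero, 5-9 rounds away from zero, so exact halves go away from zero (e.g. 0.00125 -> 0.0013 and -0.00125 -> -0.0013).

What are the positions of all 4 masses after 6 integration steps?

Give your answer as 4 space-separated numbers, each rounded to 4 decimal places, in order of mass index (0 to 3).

Step 0: x=[4.0000 6.0000 10.0000 13.0000] v=[0.0000 0.0000 0.0000 0.0000]
Step 1: x=[3.9200 6.0800 9.9600 13.0000] v=[-0.4000 0.4000 -0.2000 0.0000]
Step 2: x=[3.7696 6.2288 9.8864 12.9984] v=[-0.7520 0.7440 -0.3680 -0.0080]
Step 3: x=[3.5668 6.4255 9.7910 12.9923] v=[-1.0141 0.9837 -0.4771 -0.0304]
Step 4: x=[3.3357 6.6425 9.6890 12.9782] v=[-1.1557 1.0851 -0.5099 -0.0707]
Step 5: x=[3.1034 6.8491 9.5967 12.9525] v=[-1.1615 1.0330 -0.4614 -0.1285]
Step 6: x=[2.8968 7.0158 9.5287 12.9126] v=[-1.0330 0.8334 -0.3398 -0.1997]

Answer: 2.8968 7.0158 9.5287 12.9126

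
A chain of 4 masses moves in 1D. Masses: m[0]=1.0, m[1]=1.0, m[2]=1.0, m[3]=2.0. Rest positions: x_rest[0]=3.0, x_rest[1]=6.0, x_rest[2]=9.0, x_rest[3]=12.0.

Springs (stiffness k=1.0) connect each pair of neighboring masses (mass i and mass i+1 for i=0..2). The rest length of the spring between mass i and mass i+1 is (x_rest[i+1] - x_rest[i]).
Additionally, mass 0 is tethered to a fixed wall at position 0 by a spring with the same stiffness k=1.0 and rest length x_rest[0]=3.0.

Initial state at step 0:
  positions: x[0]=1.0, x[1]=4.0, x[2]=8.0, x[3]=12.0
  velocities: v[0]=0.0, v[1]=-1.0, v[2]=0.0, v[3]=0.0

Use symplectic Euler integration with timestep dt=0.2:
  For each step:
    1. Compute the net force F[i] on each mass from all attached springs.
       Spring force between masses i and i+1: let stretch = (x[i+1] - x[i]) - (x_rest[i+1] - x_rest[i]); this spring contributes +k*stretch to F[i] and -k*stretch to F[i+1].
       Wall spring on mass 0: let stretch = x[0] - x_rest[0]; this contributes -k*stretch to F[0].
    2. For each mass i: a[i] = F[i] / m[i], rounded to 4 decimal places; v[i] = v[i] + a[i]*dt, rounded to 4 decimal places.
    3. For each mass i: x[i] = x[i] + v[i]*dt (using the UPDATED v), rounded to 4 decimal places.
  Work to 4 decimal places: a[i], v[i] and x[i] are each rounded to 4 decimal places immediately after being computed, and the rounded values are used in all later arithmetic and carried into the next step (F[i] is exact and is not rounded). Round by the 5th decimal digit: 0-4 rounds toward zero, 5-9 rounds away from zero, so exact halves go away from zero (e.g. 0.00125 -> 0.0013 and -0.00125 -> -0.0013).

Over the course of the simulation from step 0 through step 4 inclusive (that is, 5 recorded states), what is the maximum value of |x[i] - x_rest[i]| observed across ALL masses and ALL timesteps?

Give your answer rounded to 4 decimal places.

Step 0: x=[1.0000 4.0000 8.0000 12.0000] v=[0.0000 -1.0000 0.0000 0.0000]
Step 1: x=[1.0800 3.8400 8.0000 11.9800] v=[0.4000 -0.8000 0.0000 -0.1000]
Step 2: x=[1.2272 3.7360 7.9928 11.9404] v=[0.7360 -0.5200 -0.0360 -0.1980]
Step 3: x=[1.4257 3.7019 7.9732 11.8818] v=[0.9923 -0.1704 -0.0978 -0.2928]
Step 4: x=[1.6582 3.7476 7.9391 11.8051] v=[1.1624 0.2286 -0.1703 -0.3837]
Max displacement = 2.2981

Answer: 2.2981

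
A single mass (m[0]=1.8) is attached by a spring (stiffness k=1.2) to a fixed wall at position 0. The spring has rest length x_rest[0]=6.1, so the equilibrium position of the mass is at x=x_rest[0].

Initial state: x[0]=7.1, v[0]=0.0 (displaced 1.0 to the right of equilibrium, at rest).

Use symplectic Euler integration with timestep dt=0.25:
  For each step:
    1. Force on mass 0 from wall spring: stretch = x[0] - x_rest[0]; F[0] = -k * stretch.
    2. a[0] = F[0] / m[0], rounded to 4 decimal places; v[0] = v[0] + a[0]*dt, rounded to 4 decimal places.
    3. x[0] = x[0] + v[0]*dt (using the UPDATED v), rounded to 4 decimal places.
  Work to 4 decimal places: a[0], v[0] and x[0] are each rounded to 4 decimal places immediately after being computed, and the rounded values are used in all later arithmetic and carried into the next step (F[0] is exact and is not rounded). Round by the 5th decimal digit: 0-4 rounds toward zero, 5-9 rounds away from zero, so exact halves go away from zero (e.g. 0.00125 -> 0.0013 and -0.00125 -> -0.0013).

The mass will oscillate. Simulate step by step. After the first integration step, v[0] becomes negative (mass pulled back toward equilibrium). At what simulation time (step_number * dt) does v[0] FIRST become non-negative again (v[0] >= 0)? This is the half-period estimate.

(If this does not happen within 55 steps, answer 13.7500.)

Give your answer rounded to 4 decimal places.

Answer: 4.0000

Derivation:
Step 0: x=[7.1000] v=[0.0000]
Step 1: x=[7.0583] v=[-0.1667]
Step 2: x=[6.9767] v=[-0.3264]
Step 3: x=[6.8586] v=[-0.4725]
Step 4: x=[6.7089] v=[-0.5989]
Step 5: x=[6.5338] v=[-0.7004]
Step 6: x=[6.3406] v=[-0.7727]
Step 7: x=[6.1374] v=[-0.8128]
Step 8: x=[5.9327] v=[-0.8190]
Step 9: x=[5.7349] v=[-0.7911]
Step 10: x=[5.5523] v=[-0.7303]
Step 11: x=[5.3926] v=[-0.6390]
Step 12: x=[5.2623] v=[-0.5211]
Step 13: x=[5.1669] v=[-0.3815]
Step 14: x=[5.1104] v=[-0.2260]
Step 15: x=[5.0951] v=[-0.0611]
Step 16: x=[5.1217] v=[0.1064]
First v>=0 after going negative at step 16, time=4.0000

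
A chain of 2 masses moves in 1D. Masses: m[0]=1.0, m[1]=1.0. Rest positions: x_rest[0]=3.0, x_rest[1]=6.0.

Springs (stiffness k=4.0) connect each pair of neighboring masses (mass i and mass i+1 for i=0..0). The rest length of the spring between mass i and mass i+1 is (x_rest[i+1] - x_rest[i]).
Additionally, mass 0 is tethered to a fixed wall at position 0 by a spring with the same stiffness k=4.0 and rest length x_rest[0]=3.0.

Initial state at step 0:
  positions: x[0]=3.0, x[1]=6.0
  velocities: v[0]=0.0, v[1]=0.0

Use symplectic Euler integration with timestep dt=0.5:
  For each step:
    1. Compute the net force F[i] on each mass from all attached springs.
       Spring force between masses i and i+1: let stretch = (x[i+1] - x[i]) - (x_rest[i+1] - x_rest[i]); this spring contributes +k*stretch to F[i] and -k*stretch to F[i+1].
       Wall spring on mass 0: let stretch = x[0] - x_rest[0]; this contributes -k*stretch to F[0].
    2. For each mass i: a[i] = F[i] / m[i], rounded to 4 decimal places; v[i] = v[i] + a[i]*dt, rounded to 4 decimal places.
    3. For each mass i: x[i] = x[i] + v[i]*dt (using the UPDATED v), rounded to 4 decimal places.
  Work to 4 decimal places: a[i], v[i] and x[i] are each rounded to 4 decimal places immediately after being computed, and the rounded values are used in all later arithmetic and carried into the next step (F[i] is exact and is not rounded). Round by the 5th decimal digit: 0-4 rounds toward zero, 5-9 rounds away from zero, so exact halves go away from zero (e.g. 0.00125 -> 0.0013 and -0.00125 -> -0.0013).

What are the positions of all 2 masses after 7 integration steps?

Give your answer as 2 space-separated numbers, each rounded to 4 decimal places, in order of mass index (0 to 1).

Step 0: x=[3.0000 6.0000] v=[0.0000 0.0000]
Step 1: x=[3.0000 6.0000] v=[0.0000 0.0000]
Step 2: x=[3.0000 6.0000] v=[0.0000 0.0000]
Step 3: x=[3.0000 6.0000] v=[0.0000 0.0000]
Step 4: x=[3.0000 6.0000] v=[0.0000 0.0000]
Step 5: x=[3.0000 6.0000] v=[0.0000 0.0000]
Step 6: x=[3.0000 6.0000] v=[0.0000 0.0000]
Step 7: x=[3.0000 6.0000] v=[0.0000 0.0000]

Answer: 3.0000 6.0000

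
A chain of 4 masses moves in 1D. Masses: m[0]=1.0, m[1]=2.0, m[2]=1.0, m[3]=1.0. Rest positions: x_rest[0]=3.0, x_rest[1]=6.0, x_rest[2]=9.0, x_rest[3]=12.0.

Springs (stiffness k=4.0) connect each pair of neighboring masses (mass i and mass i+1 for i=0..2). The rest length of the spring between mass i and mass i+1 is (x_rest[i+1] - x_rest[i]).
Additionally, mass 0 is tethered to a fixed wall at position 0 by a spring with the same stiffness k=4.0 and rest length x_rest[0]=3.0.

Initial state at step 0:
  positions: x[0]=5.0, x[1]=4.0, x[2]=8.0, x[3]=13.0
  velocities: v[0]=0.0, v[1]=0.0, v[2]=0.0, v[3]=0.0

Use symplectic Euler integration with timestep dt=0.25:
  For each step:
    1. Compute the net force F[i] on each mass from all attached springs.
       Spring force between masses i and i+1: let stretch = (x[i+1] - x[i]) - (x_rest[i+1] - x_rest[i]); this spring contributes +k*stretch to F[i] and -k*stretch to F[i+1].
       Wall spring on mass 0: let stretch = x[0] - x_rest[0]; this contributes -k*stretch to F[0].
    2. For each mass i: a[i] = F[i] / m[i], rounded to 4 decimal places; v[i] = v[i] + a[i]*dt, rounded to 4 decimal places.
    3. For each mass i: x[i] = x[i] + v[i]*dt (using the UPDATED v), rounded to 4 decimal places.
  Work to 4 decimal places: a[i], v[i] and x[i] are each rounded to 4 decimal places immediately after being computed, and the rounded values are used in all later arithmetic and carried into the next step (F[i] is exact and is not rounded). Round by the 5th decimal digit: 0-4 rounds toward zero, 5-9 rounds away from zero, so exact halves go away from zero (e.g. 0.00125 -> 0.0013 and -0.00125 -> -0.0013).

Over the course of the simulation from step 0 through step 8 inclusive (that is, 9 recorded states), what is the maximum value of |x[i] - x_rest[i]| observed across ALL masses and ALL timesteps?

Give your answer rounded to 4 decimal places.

Answer: 3.2987

Derivation:
Step 0: x=[5.0000 4.0000 8.0000 13.0000] v=[0.0000 0.0000 0.0000 0.0000]
Step 1: x=[3.5000 4.6250 8.2500 12.5000] v=[-6.0000 2.5000 1.0000 -2.0000]
Step 2: x=[1.4063 5.5625 8.6563 11.6875] v=[-8.3750 3.7500 1.6250 -3.2500]
Step 3: x=[0.0000 6.3672 9.0469 10.8672] v=[-5.6251 3.2188 1.5624 -3.2812]
Step 4: x=[0.1855 6.7110 9.2227 10.3418] v=[0.7421 1.3751 0.7030 -2.1015]
Step 5: x=[1.9560 6.5531 9.0503 10.2867] v=[7.0821 -0.6318 -0.6896 -0.2206]
Step 6: x=[4.3868 6.1327 8.5627 10.6725] v=[9.7232 -1.6818 -1.9504 1.5430]
Step 7: x=[6.1574 5.7978 7.9951 11.2808] v=[7.0823 -1.3398 -2.2706 2.4332]
Step 8: x=[6.2987 5.7825 7.6996 11.8177] v=[0.5653 -0.0614 -1.1822 2.1475]
Max displacement = 3.2987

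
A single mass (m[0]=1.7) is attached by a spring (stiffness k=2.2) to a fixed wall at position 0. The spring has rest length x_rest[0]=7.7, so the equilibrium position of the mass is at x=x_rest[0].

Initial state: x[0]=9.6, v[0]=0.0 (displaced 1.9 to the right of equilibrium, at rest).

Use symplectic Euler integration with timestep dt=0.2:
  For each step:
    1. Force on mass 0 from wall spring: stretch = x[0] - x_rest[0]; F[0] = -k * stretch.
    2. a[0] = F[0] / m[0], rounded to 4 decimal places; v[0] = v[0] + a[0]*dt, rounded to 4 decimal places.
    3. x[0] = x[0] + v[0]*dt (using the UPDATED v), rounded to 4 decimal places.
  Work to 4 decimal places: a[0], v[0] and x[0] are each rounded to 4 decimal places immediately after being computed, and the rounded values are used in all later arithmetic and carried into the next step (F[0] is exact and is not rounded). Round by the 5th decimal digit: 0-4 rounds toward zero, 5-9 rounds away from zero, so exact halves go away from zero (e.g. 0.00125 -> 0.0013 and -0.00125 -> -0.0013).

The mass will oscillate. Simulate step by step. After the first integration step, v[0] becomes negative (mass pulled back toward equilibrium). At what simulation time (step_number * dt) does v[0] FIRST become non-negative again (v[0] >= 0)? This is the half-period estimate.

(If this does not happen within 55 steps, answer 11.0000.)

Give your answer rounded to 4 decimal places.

Answer: 2.8000

Derivation:
Step 0: x=[9.6000] v=[0.0000]
Step 1: x=[9.5016] v=[-0.4918]
Step 2: x=[9.3100] v=[-0.9581]
Step 3: x=[9.0350] v=[-1.3748]
Step 4: x=[8.6909] v=[-1.7203]
Step 5: x=[8.2955] v=[-1.9768]
Step 6: x=[7.8693] v=[-2.1309]
Step 7: x=[7.4344] v=[-2.1747]
Step 8: x=[7.0132] v=[-2.1060]
Step 9: x=[6.6276] v=[-1.9282]
Step 10: x=[6.2975] v=[-1.6506]
Step 11: x=[6.0400] v=[-1.2876]
Step 12: x=[5.8684] v=[-0.8580]
Step 13: x=[5.7916] v=[-0.3839]
Step 14: x=[5.8136] v=[0.1100]
First v>=0 after going negative at step 14, time=2.8000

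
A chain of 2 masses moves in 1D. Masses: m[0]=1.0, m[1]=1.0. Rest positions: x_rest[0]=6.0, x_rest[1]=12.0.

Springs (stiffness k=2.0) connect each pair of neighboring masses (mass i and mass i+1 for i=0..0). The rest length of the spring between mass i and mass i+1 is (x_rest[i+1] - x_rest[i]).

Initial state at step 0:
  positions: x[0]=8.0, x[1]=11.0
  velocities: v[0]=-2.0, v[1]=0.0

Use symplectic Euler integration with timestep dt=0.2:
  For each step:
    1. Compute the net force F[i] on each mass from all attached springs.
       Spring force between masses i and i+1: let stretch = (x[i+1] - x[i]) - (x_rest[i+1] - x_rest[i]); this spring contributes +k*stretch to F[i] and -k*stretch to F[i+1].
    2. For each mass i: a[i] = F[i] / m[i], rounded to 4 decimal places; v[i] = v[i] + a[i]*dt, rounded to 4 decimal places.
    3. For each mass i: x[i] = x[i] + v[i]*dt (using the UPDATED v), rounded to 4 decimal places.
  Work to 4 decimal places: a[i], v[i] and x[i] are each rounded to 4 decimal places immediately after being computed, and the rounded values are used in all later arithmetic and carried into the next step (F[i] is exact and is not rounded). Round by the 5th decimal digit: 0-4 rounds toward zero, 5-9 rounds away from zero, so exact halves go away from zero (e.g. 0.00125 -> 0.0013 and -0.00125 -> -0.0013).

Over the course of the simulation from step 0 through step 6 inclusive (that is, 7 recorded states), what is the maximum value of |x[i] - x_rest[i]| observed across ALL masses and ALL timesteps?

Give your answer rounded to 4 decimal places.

Answer: 2.3641

Derivation:
Step 0: x=[8.0000 11.0000] v=[-2.0000 0.0000]
Step 1: x=[7.3600 11.2400] v=[-3.2000 1.2000]
Step 2: x=[6.5504 11.6496] v=[-4.0480 2.0480]
Step 3: x=[5.6687 12.1313] v=[-4.4083 2.4083]
Step 4: x=[4.8240 12.5760] v=[-4.2233 2.2233]
Step 5: x=[4.1195 12.8805] v=[-3.5225 1.5225]
Step 6: x=[3.6359 12.9641] v=[-2.4181 0.4181]
Max displacement = 2.3641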